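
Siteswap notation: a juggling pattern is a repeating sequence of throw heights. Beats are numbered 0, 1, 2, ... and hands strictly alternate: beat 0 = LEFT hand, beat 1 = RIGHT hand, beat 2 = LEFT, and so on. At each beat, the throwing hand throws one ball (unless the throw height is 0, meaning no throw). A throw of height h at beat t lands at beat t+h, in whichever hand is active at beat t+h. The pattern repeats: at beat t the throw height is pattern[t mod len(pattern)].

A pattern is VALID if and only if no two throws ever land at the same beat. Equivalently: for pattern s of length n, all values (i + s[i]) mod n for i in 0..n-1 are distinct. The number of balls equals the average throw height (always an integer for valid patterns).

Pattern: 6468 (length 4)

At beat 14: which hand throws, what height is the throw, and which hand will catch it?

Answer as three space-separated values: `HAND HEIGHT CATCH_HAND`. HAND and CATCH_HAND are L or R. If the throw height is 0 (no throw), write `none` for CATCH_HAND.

Beat 14: 14 mod 2 = 0, so hand = L
Throw height = pattern[14 mod 4] = pattern[2] = 6
Lands at beat 14+6=20, 20 mod 2 = 0, so catch hand = L

Answer: L 6 L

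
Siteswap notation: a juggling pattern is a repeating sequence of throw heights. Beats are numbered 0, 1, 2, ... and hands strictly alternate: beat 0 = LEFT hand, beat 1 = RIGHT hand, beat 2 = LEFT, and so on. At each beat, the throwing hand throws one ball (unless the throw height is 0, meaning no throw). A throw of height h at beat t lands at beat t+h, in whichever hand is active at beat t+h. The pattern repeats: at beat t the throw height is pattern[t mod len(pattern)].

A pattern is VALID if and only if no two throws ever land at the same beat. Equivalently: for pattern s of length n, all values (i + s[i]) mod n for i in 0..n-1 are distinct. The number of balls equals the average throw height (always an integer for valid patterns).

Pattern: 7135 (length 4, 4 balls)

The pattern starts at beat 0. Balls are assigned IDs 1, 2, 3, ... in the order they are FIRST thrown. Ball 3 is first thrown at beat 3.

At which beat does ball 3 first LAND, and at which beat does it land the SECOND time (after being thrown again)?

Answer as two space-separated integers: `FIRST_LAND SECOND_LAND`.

Answer: 8 15

Derivation:
Beat 0 (L): throw ball1 h=7 -> lands@7:R; in-air after throw: [b1@7:R]
Beat 1 (R): throw ball2 h=1 -> lands@2:L; in-air after throw: [b2@2:L b1@7:R]
Beat 2 (L): throw ball2 h=3 -> lands@5:R; in-air after throw: [b2@5:R b1@7:R]
Beat 3 (R): throw ball3 h=5 -> lands@8:L; in-air after throw: [b2@5:R b1@7:R b3@8:L]
Beat 4 (L): throw ball4 h=7 -> lands@11:R; in-air after throw: [b2@5:R b1@7:R b3@8:L b4@11:R]
Beat 5 (R): throw ball2 h=1 -> lands@6:L; in-air after throw: [b2@6:L b1@7:R b3@8:L b4@11:R]
Beat 6 (L): throw ball2 h=3 -> lands@9:R; in-air after throw: [b1@7:R b3@8:L b2@9:R b4@11:R]
Beat 7 (R): throw ball1 h=5 -> lands@12:L; in-air after throw: [b3@8:L b2@9:R b4@11:R b1@12:L]
Beat 8 (L): throw ball3 h=7 -> lands@15:R; in-air after throw: [b2@9:R b4@11:R b1@12:L b3@15:R]
Beat 9 (R): throw ball2 h=1 -> lands@10:L; in-air after throw: [b2@10:L b4@11:R b1@12:L b3@15:R]
Beat 10 (L): throw ball2 h=3 -> lands@13:R; in-air after throw: [b4@11:R b1@12:L b2@13:R b3@15:R]
Beat 11 (R): throw ball4 h=5 -> lands@16:L; in-air after throw: [b1@12:L b2@13:R b3@15:R b4@16:L]
Beat 12 (L): throw ball1 h=7 -> lands@19:R; in-air after throw: [b2@13:R b3@15:R b4@16:L b1@19:R]
Beat 13 (R): throw ball2 h=1 -> lands@14:L; in-air after throw: [b2@14:L b3@15:R b4@16:L b1@19:R]
Beat 14 (L): throw ball2 h=3 -> lands@17:R; in-air after throw: [b3@15:R b4@16:L b2@17:R b1@19:R]
Beat 15 (R): throw ball3 h=5 -> lands@20:L; in-air after throw: [b4@16:L b2@17:R b1@19:R b3@20:L]
Ball 3: thrown@3 h=5 -> first land @8; rethrown@8 h=7 -> second land @15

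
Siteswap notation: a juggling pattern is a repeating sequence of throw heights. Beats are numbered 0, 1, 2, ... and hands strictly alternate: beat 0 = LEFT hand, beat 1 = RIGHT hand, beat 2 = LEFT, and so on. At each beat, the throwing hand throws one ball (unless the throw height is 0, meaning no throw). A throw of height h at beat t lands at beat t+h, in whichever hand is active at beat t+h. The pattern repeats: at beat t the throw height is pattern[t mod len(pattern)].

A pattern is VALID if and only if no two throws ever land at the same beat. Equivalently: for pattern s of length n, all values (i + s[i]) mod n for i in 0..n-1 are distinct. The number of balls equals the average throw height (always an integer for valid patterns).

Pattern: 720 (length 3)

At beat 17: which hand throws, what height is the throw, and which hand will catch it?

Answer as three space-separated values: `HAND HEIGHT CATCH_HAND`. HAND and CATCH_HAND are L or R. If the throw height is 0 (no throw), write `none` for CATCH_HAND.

Beat 17: 17 mod 2 = 1, so hand = R
Throw height = pattern[17 mod 3] = pattern[2] = 0

Answer: R 0 none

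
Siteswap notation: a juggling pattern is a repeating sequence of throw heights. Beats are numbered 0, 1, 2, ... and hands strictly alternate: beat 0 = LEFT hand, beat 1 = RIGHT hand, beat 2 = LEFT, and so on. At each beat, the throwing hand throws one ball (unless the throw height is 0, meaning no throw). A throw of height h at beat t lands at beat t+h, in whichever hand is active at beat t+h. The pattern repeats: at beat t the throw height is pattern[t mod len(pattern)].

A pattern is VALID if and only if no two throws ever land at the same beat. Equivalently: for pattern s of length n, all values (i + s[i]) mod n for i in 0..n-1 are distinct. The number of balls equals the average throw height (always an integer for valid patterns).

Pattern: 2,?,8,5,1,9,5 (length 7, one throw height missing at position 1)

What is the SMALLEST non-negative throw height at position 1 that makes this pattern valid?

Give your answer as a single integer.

Answer: 5

Derivation:
i=0: (0 + 2) mod 7 = 2
i=1: s[i]=? (unknown)
i=2: (2 + 8) mod 7 = 3
i=3: (3 + 5) mod 7 = 1
i=4: (4 + 1) mod 7 = 5
i=5: (5 + 9) mod 7 = 0
i=6: (6 + 5) mod 7 = 4
Known residues: [0, 1, 2, 3, 4, 5]; need a permutation of 0..6, so missing residue r = 6
Need (1 + s) mod 7 = 6; smallest s = (6 - 1) mod 7 = 5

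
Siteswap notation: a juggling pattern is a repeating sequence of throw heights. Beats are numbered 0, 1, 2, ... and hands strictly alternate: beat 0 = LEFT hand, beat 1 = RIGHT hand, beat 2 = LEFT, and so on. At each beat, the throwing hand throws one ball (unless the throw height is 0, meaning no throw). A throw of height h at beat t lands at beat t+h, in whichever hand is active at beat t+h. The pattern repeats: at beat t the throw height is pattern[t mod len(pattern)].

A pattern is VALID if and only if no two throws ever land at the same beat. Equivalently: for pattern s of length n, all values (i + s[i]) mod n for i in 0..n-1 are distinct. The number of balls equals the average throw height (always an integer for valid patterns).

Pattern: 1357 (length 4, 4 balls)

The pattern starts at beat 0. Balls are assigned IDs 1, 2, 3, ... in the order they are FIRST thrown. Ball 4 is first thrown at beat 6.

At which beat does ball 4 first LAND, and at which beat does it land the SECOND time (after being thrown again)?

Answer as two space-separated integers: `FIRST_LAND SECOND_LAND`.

Beat 0 (L): throw ball1 h=1 -> lands@1:R; in-air after throw: [b1@1:R]
Beat 1 (R): throw ball1 h=3 -> lands@4:L; in-air after throw: [b1@4:L]
Beat 2 (L): throw ball2 h=5 -> lands@7:R; in-air after throw: [b1@4:L b2@7:R]
Beat 3 (R): throw ball3 h=7 -> lands@10:L; in-air after throw: [b1@4:L b2@7:R b3@10:L]
Beat 4 (L): throw ball1 h=1 -> lands@5:R; in-air after throw: [b1@5:R b2@7:R b3@10:L]
Beat 5 (R): throw ball1 h=3 -> lands@8:L; in-air after throw: [b2@7:R b1@8:L b3@10:L]
Beat 6 (L): throw ball4 h=5 -> lands@11:R; in-air after throw: [b2@7:R b1@8:L b3@10:L b4@11:R]
Beat 7 (R): throw ball2 h=7 -> lands@14:L; in-air after throw: [b1@8:L b3@10:L b4@11:R b2@14:L]
Beat 8 (L): throw ball1 h=1 -> lands@9:R; in-air after throw: [b1@9:R b3@10:L b4@11:R b2@14:L]
Beat 9 (R): throw ball1 h=3 -> lands@12:L; in-air after throw: [b3@10:L b4@11:R b1@12:L b2@14:L]
Beat 10 (L): throw ball3 h=5 -> lands@15:R; in-air after throw: [b4@11:R b1@12:L b2@14:L b3@15:R]
Beat 11 (R): throw ball4 h=7 -> lands@18:L; in-air after throw: [b1@12:L b2@14:L b3@15:R b4@18:L]
Beat 12 (L): throw ball1 h=1 -> lands@13:R; in-air after throw: [b1@13:R b2@14:L b3@15:R b4@18:L]
Ball 4: thrown@6 h=5 -> first land @11; rethrown@11 h=7 -> second land @18

Answer: 11 18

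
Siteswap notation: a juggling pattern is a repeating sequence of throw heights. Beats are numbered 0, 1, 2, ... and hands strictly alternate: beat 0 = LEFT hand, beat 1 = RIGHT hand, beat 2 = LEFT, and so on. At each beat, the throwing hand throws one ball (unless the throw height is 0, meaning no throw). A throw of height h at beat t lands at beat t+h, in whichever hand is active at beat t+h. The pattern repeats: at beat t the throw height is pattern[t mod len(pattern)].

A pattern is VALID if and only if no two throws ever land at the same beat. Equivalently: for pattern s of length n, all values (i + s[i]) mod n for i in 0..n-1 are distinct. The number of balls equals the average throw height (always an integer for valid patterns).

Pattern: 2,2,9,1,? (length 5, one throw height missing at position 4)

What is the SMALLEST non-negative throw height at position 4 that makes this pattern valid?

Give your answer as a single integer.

i=0: (0 + 2) mod 5 = 2
i=1: (1 + 2) mod 5 = 3
i=2: (2 + 9) mod 5 = 1
i=3: (3 + 1) mod 5 = 4
i=4: s[i]=? (unknown)
Known residues: [1, 2, 3, 4]; need a permutation of 0..4, so missing residue r = 0
Need (4 + s) mod 5 = 0; smallest s = (0 - 4) mod 5 = 1

Answer: 1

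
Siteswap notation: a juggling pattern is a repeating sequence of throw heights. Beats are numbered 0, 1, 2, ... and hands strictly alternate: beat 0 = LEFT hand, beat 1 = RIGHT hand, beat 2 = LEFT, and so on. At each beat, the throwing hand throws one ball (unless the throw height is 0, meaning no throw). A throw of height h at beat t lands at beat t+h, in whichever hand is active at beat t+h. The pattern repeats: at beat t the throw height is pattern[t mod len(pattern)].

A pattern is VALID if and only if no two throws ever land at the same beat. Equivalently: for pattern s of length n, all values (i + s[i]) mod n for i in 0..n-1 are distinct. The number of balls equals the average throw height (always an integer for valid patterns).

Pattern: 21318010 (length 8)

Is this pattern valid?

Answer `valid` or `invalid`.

Answer: invalid

Derivation:
i=0: (i + s[i]) mod n = (0 + 2) mod 8 = 2
i=1: (i + s[i]) mod n = (1 + 1) mod 8 = 2
i=2: (i + s[i]) mod n = (2 + 3) mod 8 = 5
i=3: (i + s[i]) mod n = (3 + 1) mod 8 = 4
i=4: (i + s[i]) mod n = (4 + 8) mod 8 = 4
i=5: (i + s[i]) mod n = (5 + 0) mod 8 = 5
i=6: (i + s[i]) mod n = (6 + 1) mod 8 = 7
i=7: (i + s[i]) mod n = (7 + 0) mod 8 = 7
Residues: [2, 2, 5, 4, 4, 5, 7, 7], distinct: False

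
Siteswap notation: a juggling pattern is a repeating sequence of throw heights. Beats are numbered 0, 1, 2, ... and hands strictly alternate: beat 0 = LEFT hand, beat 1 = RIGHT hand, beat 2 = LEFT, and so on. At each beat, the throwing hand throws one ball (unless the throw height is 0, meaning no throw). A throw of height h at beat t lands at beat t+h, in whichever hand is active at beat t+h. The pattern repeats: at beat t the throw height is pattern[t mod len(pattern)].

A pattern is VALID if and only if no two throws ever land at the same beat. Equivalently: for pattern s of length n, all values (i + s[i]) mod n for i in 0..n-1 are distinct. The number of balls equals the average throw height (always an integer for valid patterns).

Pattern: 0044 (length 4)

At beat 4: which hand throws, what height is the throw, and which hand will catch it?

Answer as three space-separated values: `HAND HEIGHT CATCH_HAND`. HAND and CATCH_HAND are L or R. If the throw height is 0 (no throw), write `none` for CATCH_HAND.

Answer: L 0 none

Derivation:
Beat 4: 4 mod 2 = 0, so hand = L
Throw height = pattern[4 mod 4] = pattern[0] = 0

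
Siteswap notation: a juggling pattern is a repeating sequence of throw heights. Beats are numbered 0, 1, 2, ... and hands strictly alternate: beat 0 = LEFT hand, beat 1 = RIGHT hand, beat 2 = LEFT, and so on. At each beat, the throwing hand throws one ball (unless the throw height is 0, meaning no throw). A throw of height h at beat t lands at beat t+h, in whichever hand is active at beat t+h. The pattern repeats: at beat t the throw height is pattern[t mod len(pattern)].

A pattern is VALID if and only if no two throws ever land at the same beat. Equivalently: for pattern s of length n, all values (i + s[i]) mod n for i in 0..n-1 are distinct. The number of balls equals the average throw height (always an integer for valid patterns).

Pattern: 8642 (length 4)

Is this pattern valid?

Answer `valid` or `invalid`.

i=0: (i + s[i]) mod n = (0 + 8) mod 4 = 0
i=1: (i + s[i]) mod n = (1 + 6) mod 4 = 3
i=2: (i + s[i]) mod n = (2 + 4) mod 4 = 2
i=3: (i + s[i]) mod n = (3 + 2) mod 4 = 1
Residues: [0, 3, 2, 1], distinct: True

Answer: valid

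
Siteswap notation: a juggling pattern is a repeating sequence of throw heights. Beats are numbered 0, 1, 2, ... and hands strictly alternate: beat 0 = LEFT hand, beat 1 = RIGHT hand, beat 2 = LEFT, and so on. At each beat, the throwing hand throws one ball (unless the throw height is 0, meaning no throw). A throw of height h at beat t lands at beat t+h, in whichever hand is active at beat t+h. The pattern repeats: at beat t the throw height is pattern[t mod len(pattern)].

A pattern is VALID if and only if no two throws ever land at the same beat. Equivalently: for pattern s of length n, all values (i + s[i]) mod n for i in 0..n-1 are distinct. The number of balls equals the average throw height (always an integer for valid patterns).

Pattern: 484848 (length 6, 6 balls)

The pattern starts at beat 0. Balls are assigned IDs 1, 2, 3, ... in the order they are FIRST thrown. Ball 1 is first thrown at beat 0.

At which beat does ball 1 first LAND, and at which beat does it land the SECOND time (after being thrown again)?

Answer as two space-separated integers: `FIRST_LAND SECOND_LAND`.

Answer: 4 8

Derivation:
Beat 0 (L): throw ball1 h=4 -> lands@4:L; in-air after throw: [b1@4:L]
Beat 1 (R): throw ball2 h=8 -> lands@9:R; in-air after throw: [b1@4:L b2@9:R]
Beat 2 (L): throw ball3 h=4 -> lands@6:L; in-air after throw: [b1@4:L b3@6:L b2@9:R]
Beat 3 (R): throw ball4 h=8 -> lands@11:R; in-air after throw: [b1@4:L b3@6:L b2@9:R b4@11:R]
Beat 4 (L): throw ball1 h=4 -> lands@8:L; in-air after throw: [b3@6:L b1@8:L b2@9:R b4@11:R]
Beat 5 (R): throw ball5 h=8 -> lands@13:R; in-air after throw: [b3@6:L b1@8:L b2@9:R b4@11:R b5@13:R]
Beat 6 (L): throw ball3 h=4 -> lands@10:L; in-air after throw: [b1@8:L b2@9:R b3@10:L b4@11:R b5@13:R]
Beat 7 (R): throw ball6 h=8 -> lands@15:R; in-air after throw: [b1@8:L b2@9:R b3@10:L b4@11:R b5@13:R b6@15:R]
Beat 8 (L): throw ball1 h=4 -> lands@12:L; in-air after throw: [b2@9:R b3@10:L b4@11:R b1@12:L b5@13:R b6@15:R]
Ball 1: thrown@0 h=4 -> first land @4; rethrown@4 h=4 -> second land @8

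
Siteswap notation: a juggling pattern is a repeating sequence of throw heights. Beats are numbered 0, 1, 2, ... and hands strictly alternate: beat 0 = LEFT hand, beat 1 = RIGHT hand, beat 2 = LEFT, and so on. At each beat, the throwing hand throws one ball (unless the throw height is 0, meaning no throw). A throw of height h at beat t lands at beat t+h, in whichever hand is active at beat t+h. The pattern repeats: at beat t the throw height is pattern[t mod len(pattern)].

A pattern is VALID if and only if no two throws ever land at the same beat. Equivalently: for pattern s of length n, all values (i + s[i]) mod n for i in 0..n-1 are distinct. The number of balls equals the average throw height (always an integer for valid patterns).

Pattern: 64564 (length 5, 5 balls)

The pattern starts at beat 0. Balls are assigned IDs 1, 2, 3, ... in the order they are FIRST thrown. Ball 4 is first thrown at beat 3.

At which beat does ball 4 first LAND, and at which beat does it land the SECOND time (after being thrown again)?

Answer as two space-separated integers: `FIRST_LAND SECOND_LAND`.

Answer: 9 13

Derivation:
Beat 0 (L): throw ball1 h=6 -> lands@6:L; in-air after throw: [b1@6:L]
Beat 1 (R): throw ball2 h=4 -> lands@5:R; in-air after throw: [b2@5:R b1@6:L]
Beat 2 (L): throw ball3 h=5 -> lands@7:R; in-air after throw: [b2@5:R b1@6:L b3@7:R]
Beat 3 (R): throw ball4 h=6 -> lands@9:R; in-air after throw: [b2@5:R b1@6:L b3@7:R b4@9:R]
Beat 4 (L): throw ball5 h=4 -> lands@8:L; in-air after throw: [b2@5:R b1@6:L b3@7:R b5@8:L b4@9:R]
Beat 5 (R): throw ball2 h=6 -> lands@11:R; in-air after throw: [b1@6:L b3@7:R b5@8:L b4@9:R b2@11:R]
Beat 6 (L): throw ball1 h=4 -> lands@10:L; in-air after throw: [b3@7:R b5@8:L b4@9:R b1@10:L b2@11:R]
Beat 7 (R): throw ball3 h=5 -> lands@12:L; in-air after throw: [b5@8:L b4@9:R b1@10:L b2@11:R b3@12:L]
Beat 8 (L): throw ball5 h=6 -> lands@14:L; in-air after throw: [b4@9:R b1@10:L b2@11:R b3@12:L b5@14:L]
Beat 9 (R): throw ball4 h=4 -> lands@13:R; in-air after throw: [b1@10:L b2@11:R b3@12:L b4@13:R b5@14:L]
Beat 10 (L): throw ball1 h=6 -> lands@16:L; in-air after throw: [b2@11:R b3@12:L b4@13:R b5@14:L b1@16:L]
Beat 11 (R): throw ball2 h=4 -> lands@15:R; in-air after throw: [b3@12:L b4@13:R b5@14:L b2@15:R b1@16:L]
Beat 12 (L): throw ball3 h=5 -> lands@17:R; in-air after throw: [b4@13:R b5@14:L b2@15:R b1@16:L b3@17:R]
Beat 13 (R): throw ball4 h=6 -> lands@19:R; in-air after throw: [b5@14:L b2@15:R b1@16:L b3@17:R b4@19:R]
Ball 4: thrown@3 h=6 -> first land @9; rethrown@9 h=4 -> second land @13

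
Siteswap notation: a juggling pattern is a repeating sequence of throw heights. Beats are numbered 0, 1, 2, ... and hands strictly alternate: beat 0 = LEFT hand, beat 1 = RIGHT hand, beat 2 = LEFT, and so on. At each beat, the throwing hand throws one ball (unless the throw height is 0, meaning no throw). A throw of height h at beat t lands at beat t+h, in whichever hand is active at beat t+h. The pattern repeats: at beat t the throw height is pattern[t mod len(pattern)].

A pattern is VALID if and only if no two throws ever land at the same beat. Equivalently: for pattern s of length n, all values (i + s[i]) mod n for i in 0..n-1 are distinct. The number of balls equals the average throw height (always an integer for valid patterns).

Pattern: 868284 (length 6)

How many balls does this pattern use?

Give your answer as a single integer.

Answer: 6

Derivation:
Pattern = [8, 6, 8, 2, 8, 4], length n = 6
  position 0: throw height = 8, running sum = 8
  position 1: throw height = 6, running sum = 14
  position 2: throw height = 8, running sum = 22
  position 3: throw height = 2, running sum = 24
  position 4: throw height = 8, running sum = 32
  position 5: throw height = 4, running sum = 36
Total sum = 36; balls = sum / n = 36 / 6 = 6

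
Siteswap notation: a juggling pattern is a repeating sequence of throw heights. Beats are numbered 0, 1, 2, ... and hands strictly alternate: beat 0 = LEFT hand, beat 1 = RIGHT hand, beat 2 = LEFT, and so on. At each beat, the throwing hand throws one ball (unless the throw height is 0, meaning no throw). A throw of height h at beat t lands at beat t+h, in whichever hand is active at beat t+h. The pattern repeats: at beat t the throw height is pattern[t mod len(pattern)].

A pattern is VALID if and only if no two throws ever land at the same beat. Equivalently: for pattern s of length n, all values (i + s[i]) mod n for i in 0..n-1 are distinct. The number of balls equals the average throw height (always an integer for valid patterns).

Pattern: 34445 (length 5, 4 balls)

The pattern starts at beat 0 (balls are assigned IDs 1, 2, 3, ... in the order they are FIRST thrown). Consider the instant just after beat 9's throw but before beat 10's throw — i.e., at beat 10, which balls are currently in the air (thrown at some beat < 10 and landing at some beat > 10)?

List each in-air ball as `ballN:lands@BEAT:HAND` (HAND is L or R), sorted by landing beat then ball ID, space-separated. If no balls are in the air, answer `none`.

Beat 0 (L): throw ball1 h=3 -> lands@3:R; in-air after throw: [b1@3:R]
Beat 1 (R): throw ball2 h=4 -> lands@5:R; in-air after throw: [b1@3:R b2@5:R]
Beat 2 (L): throw ball3 h=4 -> lands@6:L; in-air after throw: [b1@3:R b2@5:R b3@6:L]
Beat 3 (R): throw ball1 h=4 -> lands@7:R; in-air after throw: [b2@5:R b3@6:L b1@7:R]
Beat 4 (L): throw ball4 h=5 -> lands@9:R; in-air after throw: [b2@5:R b3@6:L b1@7:R b4@9:R]
Beat 5 (R): throw ball2 h=3 -> lands@8:L; in-air after throw: [b3@6:L b1@7:R b2@8:L b4@9:R]
Beat 6 (L): throw ball3 h=4 -> lands@10:L; in-air after throw: [b1@7:R b2@8:L b4@9:R b3@10:L]
Beat 7 (R): throw ball1 h=4 -> lands@11:R; in-air after throw: [b2@8:L b4@9:R b3@10:L b1@11:R]
Beat 8 (L): throw ball2 h=4 -> lands@12:L; in-air after throw: [b4@9:R b3@10:L b1@11:R b2@12:L]
Beat 9 (R): throw ball4 h=5 -> lands@14:L; in-air after throw: [b3@10:L b1@11:R b2@12:L b4@14:L]
Beat 10 (L): throw ball3 h=3 -> lands@13:R; in-air after throw: [b1@11:R b2@12:L b3@13:R b4@14:L]

Answer: ball1:lands@11:R ball2:lands@12:L ball4:lands@14:L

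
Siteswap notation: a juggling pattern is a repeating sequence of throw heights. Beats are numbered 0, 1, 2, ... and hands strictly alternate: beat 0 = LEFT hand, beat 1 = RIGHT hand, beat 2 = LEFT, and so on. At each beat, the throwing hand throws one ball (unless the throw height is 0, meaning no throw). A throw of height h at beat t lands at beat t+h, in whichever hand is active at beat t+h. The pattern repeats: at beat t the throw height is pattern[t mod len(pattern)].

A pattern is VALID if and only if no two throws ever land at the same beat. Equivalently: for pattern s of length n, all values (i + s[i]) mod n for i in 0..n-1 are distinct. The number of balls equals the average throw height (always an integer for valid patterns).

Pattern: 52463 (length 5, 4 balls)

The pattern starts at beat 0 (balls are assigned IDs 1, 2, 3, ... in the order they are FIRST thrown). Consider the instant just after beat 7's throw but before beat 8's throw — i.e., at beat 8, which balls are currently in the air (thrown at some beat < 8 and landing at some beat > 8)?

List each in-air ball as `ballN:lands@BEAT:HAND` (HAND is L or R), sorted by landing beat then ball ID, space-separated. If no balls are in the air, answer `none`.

Answer: ball2:lands@9:R ball1:lands@10:L ball4:lands@11:R

Derivation:
Beat 0 (L): throw ball1 h=5 -> lands@5:R; in-air after throw: [b1@5:R]
Beat 1 (R): throw ball2 h=2 -> lands@3:R; in-air after throw: [b2@3:R b1@5:R]
Beat 2 (L): throw ball3 h=4 -> lands@6:L; in-air after throw: [b2@3:R b1@5:R b3@6:L]
Beat 3 (R): throw ball2 h=6 -> lands@9:R; in-air after throw: [b1@5:R b3@6:L b2@9:R]
Beat 4 (L): throw ball4 h=3 -> lands@7:R; in-air after throw: [b1@5:R b3@6:L b4@7:R b2@9:R]
Beat 5 (R): throw ball1 h=5 -> lands@10:L; in-air after throw: [b3@6:L b4@7:R b2@9:R b1@10:L]
Beat 6 (L): throw ball3 h=2 -> lands@8:L; in-air after throw: [b4@7:R b3@8:L b2@9:R b1@10:L]
Beat 7 (R): throw ball4 h=4 -> lands@11:R; in-air after throw: [b3@8:L b2@9:R b1@10:L b4@11:R]
Beat 8 (L): throw ball3 h=6 -> lands@14:L; in-air after throw: [b2@9:R b1@10:L b4@11:R b3@14:L]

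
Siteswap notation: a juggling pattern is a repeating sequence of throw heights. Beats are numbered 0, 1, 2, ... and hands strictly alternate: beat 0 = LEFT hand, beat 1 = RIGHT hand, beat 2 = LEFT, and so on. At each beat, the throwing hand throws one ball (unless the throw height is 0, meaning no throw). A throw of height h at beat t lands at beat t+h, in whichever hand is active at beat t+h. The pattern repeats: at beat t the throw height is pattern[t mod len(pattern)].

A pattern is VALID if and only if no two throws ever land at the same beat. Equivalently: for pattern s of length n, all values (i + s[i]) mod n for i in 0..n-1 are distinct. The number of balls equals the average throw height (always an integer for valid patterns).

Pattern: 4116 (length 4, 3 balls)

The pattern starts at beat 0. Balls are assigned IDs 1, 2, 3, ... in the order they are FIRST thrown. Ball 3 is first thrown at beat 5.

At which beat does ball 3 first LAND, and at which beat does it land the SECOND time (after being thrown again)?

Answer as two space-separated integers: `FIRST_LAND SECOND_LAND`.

Answer: 6 7

Derivation:
Beat 0 (L): throw ball1 h=4 -> lands@4:L; in-air after throw: [b1@4:L]
Beat 1 (R): throw ball2 h=1 -> lands@2:L; in-air after throw: [b2@2:L b1@4:L]
Beat 2 (L): throw ball2 h=1 -> lands@3:R; in-air after throw: [b2@3:R b1@4:L]
Beat 3 (R): throw ball2 h=6 -> lands@9:R; in-air after throw: [b1@4:L b2@9:R]
Beat 4 (L): throw ball1 h=4 -> lands@8:L; in-air after throw: [b1@8:L b2@9:R]
Beat 5 (R): throw ball3 h=1 -> lands@6:L; in-air after throw: [b3@6:L b1@8:L b2@9:R]
Beat 6 (L): throw ball3 h=1 -> lands@7:R; in-air after throw: [b3@7:R b1@8:L b2@9:R]
Beat 7 (R): throw ball3 h=6 -> lands@13:R; in-air after throw: [b1@8:L b2@9:R b3@13:R]
Ball 3: thrown@5 h=1 -> first land @6; rethrown@6 h=1 -> second land @7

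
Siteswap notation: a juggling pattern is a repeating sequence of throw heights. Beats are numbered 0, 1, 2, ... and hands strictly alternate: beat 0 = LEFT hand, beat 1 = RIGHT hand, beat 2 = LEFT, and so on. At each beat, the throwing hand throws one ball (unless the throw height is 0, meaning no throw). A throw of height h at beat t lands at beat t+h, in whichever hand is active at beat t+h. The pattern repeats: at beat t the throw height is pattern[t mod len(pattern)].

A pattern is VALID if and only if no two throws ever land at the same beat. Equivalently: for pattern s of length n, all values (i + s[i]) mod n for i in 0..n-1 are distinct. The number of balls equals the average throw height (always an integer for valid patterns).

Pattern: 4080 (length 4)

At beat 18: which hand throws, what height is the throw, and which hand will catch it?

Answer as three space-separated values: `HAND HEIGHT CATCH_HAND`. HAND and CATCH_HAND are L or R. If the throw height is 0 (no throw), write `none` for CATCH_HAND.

Answer: L 8 L

Derivation:
Beat 18: 18 mod 2 = 0, so hand = L
Throw height = pattern[18 mod 4] = pattern[2] = 8
Lands at beat 18+8=26, 26 mod 2 = 0, so catch hand = L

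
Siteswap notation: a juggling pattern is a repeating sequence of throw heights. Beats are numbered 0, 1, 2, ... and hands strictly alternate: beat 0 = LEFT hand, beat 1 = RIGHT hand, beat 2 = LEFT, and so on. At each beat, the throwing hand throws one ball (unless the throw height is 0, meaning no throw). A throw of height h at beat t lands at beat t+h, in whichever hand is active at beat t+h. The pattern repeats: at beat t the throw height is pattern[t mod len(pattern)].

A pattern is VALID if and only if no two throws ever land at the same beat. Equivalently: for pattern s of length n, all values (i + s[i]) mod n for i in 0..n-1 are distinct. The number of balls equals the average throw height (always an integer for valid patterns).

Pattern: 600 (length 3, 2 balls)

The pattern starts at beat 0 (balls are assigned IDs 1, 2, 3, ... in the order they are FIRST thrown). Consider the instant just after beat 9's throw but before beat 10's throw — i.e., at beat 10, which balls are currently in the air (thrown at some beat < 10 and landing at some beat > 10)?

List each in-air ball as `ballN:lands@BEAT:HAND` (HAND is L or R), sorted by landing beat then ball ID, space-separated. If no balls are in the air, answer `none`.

Beat 0 (L): throw ball1 h=6 -> lands@6:L; in-air after throw: [b1@6:L]
Beat 3 (R): throw ball2 h=6 -> lands@9:R; in-air after throw: [b1@6:L b2@9:R]
Beat 6 (L): throw ball1 h=6 -> lands@12:L; in-air after throw: [b2@9:R b1@12:L]
Beat 9 (R): throw ball2 h=6 -> lands@15:R; in-air after throw: [b1@12:L b2@15:R]

Answer: ball1:lands@12:L ball2:lands@15:R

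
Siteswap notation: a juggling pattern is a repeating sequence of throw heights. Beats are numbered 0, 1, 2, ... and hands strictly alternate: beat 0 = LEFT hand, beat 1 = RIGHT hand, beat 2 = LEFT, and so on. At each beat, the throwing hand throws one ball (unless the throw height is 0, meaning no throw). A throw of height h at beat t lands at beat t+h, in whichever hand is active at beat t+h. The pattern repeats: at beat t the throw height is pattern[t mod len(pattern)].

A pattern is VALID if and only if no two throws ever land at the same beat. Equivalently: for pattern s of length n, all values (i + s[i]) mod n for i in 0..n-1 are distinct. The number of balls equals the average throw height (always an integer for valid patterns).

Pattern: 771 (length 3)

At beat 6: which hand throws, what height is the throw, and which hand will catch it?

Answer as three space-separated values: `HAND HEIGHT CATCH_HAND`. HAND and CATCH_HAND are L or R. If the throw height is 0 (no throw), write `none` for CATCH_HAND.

Answer: L 7 R

Derivation:
Beat 6: 6 mod 2 = 0, so hand = L
Throw height = pattern[6 mod 3] = pattern[0] = 7
Lands at beat 6+7=13, 13 mod 2 = 1, so catch hand = R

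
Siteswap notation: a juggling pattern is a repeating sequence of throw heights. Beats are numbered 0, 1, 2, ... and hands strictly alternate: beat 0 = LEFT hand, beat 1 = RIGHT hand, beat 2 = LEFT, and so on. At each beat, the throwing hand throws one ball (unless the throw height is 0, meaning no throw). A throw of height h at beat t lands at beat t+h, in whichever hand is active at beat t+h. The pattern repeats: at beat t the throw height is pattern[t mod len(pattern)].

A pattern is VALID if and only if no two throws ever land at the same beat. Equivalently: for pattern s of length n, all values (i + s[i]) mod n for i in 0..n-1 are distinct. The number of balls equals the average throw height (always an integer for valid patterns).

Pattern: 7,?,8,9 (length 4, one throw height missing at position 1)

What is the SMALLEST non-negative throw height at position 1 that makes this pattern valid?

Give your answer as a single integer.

Answer: 0

Derivation:
i=0: (0 + 7) mod 4 = 3
i=1: s[i]=? (unknown)
i=2: (2 + 8) mod 4 = 2
i=3: (3 + 9) mod 4 = 0
Known residues: [0, 2, 3]; need a permutation of 0..3, so missing residue r = 1
Need (1 + s) mod 4 = 1; smallest s = (1 - 1) mod 4 = 0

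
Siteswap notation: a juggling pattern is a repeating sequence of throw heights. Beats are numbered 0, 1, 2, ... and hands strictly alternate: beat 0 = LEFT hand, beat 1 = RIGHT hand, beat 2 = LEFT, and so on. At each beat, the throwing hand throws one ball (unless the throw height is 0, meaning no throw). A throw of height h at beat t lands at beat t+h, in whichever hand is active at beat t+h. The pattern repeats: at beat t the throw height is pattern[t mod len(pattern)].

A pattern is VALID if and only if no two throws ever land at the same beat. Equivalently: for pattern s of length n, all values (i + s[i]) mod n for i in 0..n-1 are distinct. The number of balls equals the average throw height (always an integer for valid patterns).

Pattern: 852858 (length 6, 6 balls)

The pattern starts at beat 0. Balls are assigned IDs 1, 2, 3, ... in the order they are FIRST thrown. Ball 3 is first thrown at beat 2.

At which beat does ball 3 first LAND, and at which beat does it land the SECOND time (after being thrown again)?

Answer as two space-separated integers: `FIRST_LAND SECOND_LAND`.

Answer: 4 9

Derivation:
Beat 0 (L): throw ball1 h=8 -> lands@8:L; in-air after throw: [b1@8:L]
Beat 1 (R): throw ball2 h=5 -> lands@6:L; in-air after throw: [b2@6:L b1@8:L]
Beat 2 (L): throw ball3 h=2 -> lands@4:L; in-air after throw: [b3@4:L b2@6:L b1@8:L]
Beat 3 (R): throw ball4 h=8 -> lands@11:R; in-air after throw: [b3@4:L b2@6:L b1@8:L b4@11:R]
Beat 4 (L): throw ball3 h=5 -> lands@9:R; in-air after throw: [b2@6:L b1@8:L b3@9:R b4@11:R]
Beat 5 (R): throw ball5 h=8 -> lands@13:R; in-air after throw: [b2@6:L b1@8:L b3@9:R b4@11:R b5@13:R]
Beat 6 (L): throw ball2 h=8 -> lands@14:L; in-air after throw: [b1@8:L b3@9:R b4@11:R b5@13:R b2@14:L]
Beat 7 (R): throw ball6 h=5 -> lands@12:L; in-air after throw: [b1@8:L b3@9:R b4@11:R b6@12:L b5@13:R b2@14:L]
Beat 8 (L): throw ball1 h=2 -> lands@10:L; in-air after throw: [b3@9:R b1@10:L b4@11:R b6@12:L b5@13:R b2@14:L]
Beat 9 (R): throw ball3 h=8 -> lands@17:R; in-air after throw: [b1@10:L b4@11:R b6@12:L b5@13:R b2@14:L b3@17:R]
Ball 3: thrown@2 h=2 -> first land @4; rethrown@4 h=5 -> second land @9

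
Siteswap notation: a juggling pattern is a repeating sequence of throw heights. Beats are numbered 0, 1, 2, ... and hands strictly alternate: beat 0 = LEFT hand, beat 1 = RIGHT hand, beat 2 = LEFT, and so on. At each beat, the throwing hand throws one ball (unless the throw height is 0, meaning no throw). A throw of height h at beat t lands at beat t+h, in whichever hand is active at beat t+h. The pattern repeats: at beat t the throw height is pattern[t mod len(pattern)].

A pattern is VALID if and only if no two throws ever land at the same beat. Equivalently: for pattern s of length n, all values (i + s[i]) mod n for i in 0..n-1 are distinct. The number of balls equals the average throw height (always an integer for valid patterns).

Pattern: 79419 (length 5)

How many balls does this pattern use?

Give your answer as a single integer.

Pattern = [7, 9, 4, 1, 9], length n = 5
  position 0: throw height = 7, running sum = 7
  position 1: throw height = 9, running sum = 16
  position 2: throw height = 4, running sum = 20
  position 3: throw height = 1, running sum = 21
  position 4: throw height = 9, running sum = 30
Total sum = 30; balls = sum / n = 30 / 5 = 6

Answer: 6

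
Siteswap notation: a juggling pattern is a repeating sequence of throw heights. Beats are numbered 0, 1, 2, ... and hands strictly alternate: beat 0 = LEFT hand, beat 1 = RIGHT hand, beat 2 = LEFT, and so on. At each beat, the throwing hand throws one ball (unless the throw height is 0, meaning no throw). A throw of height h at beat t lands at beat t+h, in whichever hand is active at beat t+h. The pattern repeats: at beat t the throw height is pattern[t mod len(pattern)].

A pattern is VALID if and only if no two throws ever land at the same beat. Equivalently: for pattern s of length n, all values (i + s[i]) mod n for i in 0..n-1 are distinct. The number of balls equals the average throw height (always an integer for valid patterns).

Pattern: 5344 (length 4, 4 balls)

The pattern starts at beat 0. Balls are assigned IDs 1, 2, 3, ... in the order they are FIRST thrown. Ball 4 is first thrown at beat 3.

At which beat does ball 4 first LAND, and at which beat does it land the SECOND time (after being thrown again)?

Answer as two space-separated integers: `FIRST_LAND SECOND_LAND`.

Answer: 7 11

Derivation:
Beat 0 (L): throw ball1 h=5 -> lands@5:R; in-air after throw: [b1@5:R]
Beat 1 (R): throw ball2 h=3 -> lands@4:L; in-air after throw: [b2@4:L b1@5:R]
Beat 2 (L): throw ball3 h=4 -> lands@6:L; in-air after throw: [b2@4:L b1@5:R b3@6:L]
Beat 3 (R): throw ball4 h=4 -> lands@7:R; in-air after throw: [b2@4:L b1@5:R b3@6:L b4@7:R]
Beat 4 (L): throw ball2 h=5 -> lands@9:R; in-air after throw: [b1@5:R b3@6:L b4@7:R b2@9:R]
Beat 5 (R): throw ball1 h=3 -> lands@8:L; in-air after throw: [b3@6:L b4@7:R b1@8:L b2@9:R]
Beat 6 (L): throw ball3 h=4 -> lands@10:L; in-air after throw: [b4@7:R b1@8:L b2@9:R b3@10:L]
Beat 7 (R): throw ball4 h=4 -> lands@11:R; in-air after throw: [b1@8:L b2@9:R b3@10:L b4@11:R]
Beat 8 (L): throw ball1 h=5 -> lands@13:R; in-air after throw: [b2@9:R b3@10:L b4@11:R b1@13:R]
Beat 9 (R): throw ball2 h=3 -> lands@12:L; in-air after throw: [b3@10:L b4@11:R b2@12:L b1@13:R]
Beat 10 (L): throw ball3 h=4 -> lands@14:L; in-air after throw: [b4@11:R b2@12:L b1@13:R b3@14:L]
Beat 11 (R): throw ball4 h=4 -> lands@15:R; in-air after throw: [b2@12:L b1@13:R b3@14:L b4@15:R]
Ball 4: thrown@3 h=4 -> first land @7; rethrown@7 h=4 -> second land @11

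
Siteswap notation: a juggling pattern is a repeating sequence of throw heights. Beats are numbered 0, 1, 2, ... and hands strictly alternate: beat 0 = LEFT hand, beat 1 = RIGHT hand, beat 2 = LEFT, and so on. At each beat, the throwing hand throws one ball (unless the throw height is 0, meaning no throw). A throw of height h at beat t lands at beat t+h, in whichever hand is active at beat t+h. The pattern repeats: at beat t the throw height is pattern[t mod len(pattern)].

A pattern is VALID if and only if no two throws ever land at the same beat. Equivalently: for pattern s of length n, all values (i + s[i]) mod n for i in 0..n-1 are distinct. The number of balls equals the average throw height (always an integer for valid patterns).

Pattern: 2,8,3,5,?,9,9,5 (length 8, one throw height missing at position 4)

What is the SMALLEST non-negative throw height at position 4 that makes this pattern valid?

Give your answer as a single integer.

Answer: 7

Derivation:
i=0: (0 + 2) mod 8 = 2
i=1: (1 + 8) mod 8 = 1
i=2: (2 + 3) mod 8 = 5
i=3: (3 + 5) mod 8 = 0
i=4: s[i]=? (unknown)
i=5: (5 + 9) mod 8 = 6
i=6: (6 + 9) mod 8 = 7
i=7: (7 + 5) mod 8 = 4
Known residues: [0, 1, 2, 4, 5, 6, 7]; need a permutation of 0..7, so missing residue r = 3
Need (4 + s) mod 8 = 3; smallest s = (3 - 4) mod 8 = 7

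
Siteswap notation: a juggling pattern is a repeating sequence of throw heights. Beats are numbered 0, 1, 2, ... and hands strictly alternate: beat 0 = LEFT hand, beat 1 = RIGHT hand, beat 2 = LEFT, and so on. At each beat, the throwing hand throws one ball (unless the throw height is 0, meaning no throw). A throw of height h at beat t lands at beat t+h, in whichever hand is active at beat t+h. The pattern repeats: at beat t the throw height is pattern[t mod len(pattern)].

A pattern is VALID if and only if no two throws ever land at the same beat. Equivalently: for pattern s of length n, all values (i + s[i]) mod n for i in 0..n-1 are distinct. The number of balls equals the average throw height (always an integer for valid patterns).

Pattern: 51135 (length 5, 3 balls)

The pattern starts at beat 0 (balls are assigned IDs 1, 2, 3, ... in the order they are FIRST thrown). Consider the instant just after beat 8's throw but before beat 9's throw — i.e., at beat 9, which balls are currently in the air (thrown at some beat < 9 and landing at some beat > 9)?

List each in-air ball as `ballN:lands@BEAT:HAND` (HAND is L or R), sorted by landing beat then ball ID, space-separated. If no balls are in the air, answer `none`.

Answer: ball1:lands@10:L ball2:lands@11:R

Derivation:
Beat 0 (L): throw ball1 h=5 -> lands@5:R; in-air after throw: [b1@5:R]
Beat 1 (R): throw ball2 h=1 -> lands@2:L; in-air after throw: [b2@2:L b1@5:R]
Beat 2 (L): throw ball2 h=1 -> lands@3:R; in-air after throw: [b2@3:R b1@5:R]
Beat 3 (R): throw ball2 h=3 -> lands@6:L; in-air after throw: [b1@5:R b2@6:L]
Beat 4 (L): throw ball3 h=5 -> lands@9:R; in-air after throw: [b1@5:R b2@6:L b3@9:R]
Beat 5 (R): throw ball1 h=5 -> lands@10:L; in-air after throw: [b2@6:L b3@9:R b1@10:L]
Beat 6 (L): throw ball2 h=1 -> lands@7:R; in-air after throw: [b2@7:R b3@9:R b1@10:L]
Beat 7 (R): throw ball2 h=1 -> lands@8:L; in-air after throw: [b2@8:L b3@9:R b1@10:L]
Beat 8 (L): throw ball2 h=3 -> lands@11:R; in-air after throw: [b3@9:R b1@10:L b2@11:R]
Beat 9 (R): throw ball3 h=5 -> lands@14:L; in-air after throw: [b1@10:L b2@11:R b3@14:L]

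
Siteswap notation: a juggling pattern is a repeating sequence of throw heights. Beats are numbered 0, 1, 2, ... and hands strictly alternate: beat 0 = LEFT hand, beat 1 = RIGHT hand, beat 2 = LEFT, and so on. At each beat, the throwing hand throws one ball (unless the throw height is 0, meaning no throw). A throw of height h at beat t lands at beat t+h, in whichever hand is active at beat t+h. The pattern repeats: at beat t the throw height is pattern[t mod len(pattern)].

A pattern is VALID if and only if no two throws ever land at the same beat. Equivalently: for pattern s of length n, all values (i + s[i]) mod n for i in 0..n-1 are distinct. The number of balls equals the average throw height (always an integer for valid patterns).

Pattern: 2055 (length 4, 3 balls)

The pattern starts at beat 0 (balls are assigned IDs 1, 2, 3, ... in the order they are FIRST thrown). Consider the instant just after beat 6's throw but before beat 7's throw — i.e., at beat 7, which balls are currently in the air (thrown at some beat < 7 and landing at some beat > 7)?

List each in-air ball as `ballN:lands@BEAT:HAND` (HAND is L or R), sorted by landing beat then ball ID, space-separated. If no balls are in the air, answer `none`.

Answer: ball2:lands@8:L ball3:lands@11:R

Derivation:
Beat 0 (L): throw ball1 h=2 -> lands@2:L; in-air after throw: [b1@2:L]
Beat 2 (L): throw ball1 h=5 -> lands@7:R; in-air after throw: [b1@7:R]
Beat 3 (R): throw ball2 h=5 -> lands@8:L; in-air after throw: [b1@7:R b2@8:L]
Beat 4 (L): throw ball3 h=2 -> lands@6:L; in-air after throw: [b3@6:L b1@7:R b2@8:L]
Beat 6 (L): throw ball3 h=5 -> lands@11:R; in-air after throw: [b1@7:R b2@8:L b3@11:R]
Beat 7 (R): throw ball1 h=5 -> lands@12:L; in-air after throw: [b2@8:L b3@11:R b1@12:L]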